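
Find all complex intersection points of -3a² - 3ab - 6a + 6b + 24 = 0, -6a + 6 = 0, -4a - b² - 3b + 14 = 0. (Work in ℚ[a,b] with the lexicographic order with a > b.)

Compute a lex Gröbner basis by Buchberger's algorithm.
f_1 = -3a² - 3ab - 6a + 6b + 24, LT = a².
f_2 = -6a + 6, LT = a.
f_3 = -4a - b² - 3b + 14, LT = a.

S(f_1,f_2): lcm = a². S = ab + 3a - 2b - 8.
  leading term ab: subtract (-⅙b)·f_2 from ab + 3a - 2b - 8 → 3a - b - 8
  leading term a: subtract (-½)·f_2 from 3a - b - 8 → -b - 5
  leading term b: no divisor's leading term divides it; move -b to the remainder.
  leading term 1: no divisor's leading term divides it; move -5 to the remainder.
  remainder -b - 5 ≠ 0; add h_4 = -b - 5 to the basis.

The other S-polynomials (S(f_1,f_3), S(f_2,f_3), S(f_1,h_4), S(f_2,h_4), S(f_3,h_4)) all reduce to 0 modulo the current basis, so we have a Gröbner basis.
Inter-reduce: drop elements whose leading term is divisible by another's, tail-reduce, and make monic.
Reduced Gröbner basis: {a - 1, b + 5}.

Elimination: the polynomial b + 5 lies in the elimination ideal for b, so b ∈ {-5}. For each such b, the remaining basis elements (now univariate) give the rest of the solution.
  b = -5: the earlier basis element becomes a - 1 = 0, giving a = 1 — point (1, -5).

{(1, -5)}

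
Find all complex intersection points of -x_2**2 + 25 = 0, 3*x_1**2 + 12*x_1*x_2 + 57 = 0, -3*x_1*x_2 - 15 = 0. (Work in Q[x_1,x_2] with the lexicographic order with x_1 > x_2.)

{(1, -5), (-1, 5)}

Compute a lex Gröbner basis by Buchberger's algorithm.
f_1 = -x_2**2 + 25, LT = x_2**2.
f_2 = 3*x_1**2 + 12*x_1*x_2 + 57, LT = x_1**2.
f_3 = -3*x_1*x_2 - 15, LT = x_1*x_2.

S(f_1,f_2): leading monomials are coprime, so the S-polynomial reduces to 0 (Buchberger's first criterion).
S(f_1,f_3): lcm = x_1*x_2**2. S = -25*x_1 - 5*x_2.
  leading term x_1: no divisor's leading term divides it; move -25*x_1 to the remainder.
  leading term x_2: no divisor's leading term divides it; move -5*x_2 to the remainder.
  remainder -25*x_1 - 5*x_2 ≠ 0; add h_4 = -25*x_1 - 5*x_2 to the basis.

S(f_2,f_3): lcm = x_1**2*x_2. S = 4*x_1*x_2**2 - 5*x_1 + 19*x_2.
  leading term x_1*x_2**2: subtract (-4*x_1)·f_1 from 4*x_1*x_2**2 - 5*x_1 + 19*x_2 → 95*x_1 + 19*x_2
  leading term x_1: subtract (-19/5)·h_4 from 95*x_1 + 19*x_2 → 0
  remainder 0.

S(f_1,h_4): leading monomials are coprime, so the S-polynomial reduces to 0 (Buchberger's first criterion).
S(f_2,h_4): lcm = x_1**2. S = 19/5*x_1*x_2 + 19.
  leading term x_1*x_2: subtract (-19/15)·f_3 from 19/5*x_1*x_2 + 19 → 0
  remainder 0.

S(f_3,h_4): lcm = x_1*x_2. S = -1/5*x_2**2 + 5.
  leading term x_2**2: subtract (1/5)·f_1 from -1/5*x_2**2 + 5 → 0
  remainder 0.

Every S-polynomial of the final basis reduces to 0, so we have a Gröbner basis.
Inter-reduce: drop elements whose leading term is divisible by another's, tail-reduce, and make monic.
Reduced Gröbner basis: {x_1 + 1/5*x_2, x_2**2 - 25}.

Since the basis is lex-ordered, x_2**2 - 25 is univariate in x_2. Its roots are {-5, 5}. Back-substituting each root into the other basis elements fixes the other coordinates.
  x_2 = -5: the earlier basis element becomes x_1 - 1 = 0, giving x_1 = 1 — point (1, -5).
  x_2 = 5: the earlier basis element becomes x_1 + 1 = 0, giving x_1 = -1 — point (-1, 5).
Each listed point satisfies every original equation (direct substitution).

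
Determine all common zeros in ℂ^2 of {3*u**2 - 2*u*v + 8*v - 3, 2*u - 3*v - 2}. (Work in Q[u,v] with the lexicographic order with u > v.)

{(-5, -4), (1, 0)}

Compute a lex Gröbner basis by Buchberger's algorithm.
f_1 = 3*u**2 - 2*u*v + 8*v - 3, LT = u**2.
f_2 = 2*u - 3*v - 2, LT = u.

S(f_1,f_2): lcm = u**2. S = 5/6*u*v + u + 8/3*v - 1.
  reduce S modulo (f_1, f_2):
  remainder 5/4*v**2 + 5*v ≠ 0; add h_3 = 5/4*v**2 + 5*v to the basis.

The other S-polynomials (S(f_1,h_3), S(f_2,h_3)) all reduce to 0 modulo the current basis, so we have a Gröbner basis.
Inter-reduce: drop elements whose leading term is divisible by another's, tail-reduce, and make monic.
Reduced Gröbner basis: {u - 3/2*v - 1, v**2 + 4*v}.

From the last basis element, v**2 + 4*v = 0, so v takes values in {-4, 0}. Each choice, substituted upward through the basis, yields the corresponding point(s) of the solution set.
  v = -4: the earlier basis element becomes u + 5 = 0, giving u = -5 — point (-5, -4).
  v = 0: the earlier basis element becomes u - 1 = 0, giving u = 1 — point (1, 0).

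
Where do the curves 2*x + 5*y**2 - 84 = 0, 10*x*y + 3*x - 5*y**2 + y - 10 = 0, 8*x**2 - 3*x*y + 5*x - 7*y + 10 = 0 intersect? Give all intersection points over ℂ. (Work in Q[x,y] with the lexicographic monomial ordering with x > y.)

Compute a lex Gröbner basis by Buchberger's algorithm.
f_1 = 2*x + 5*y**2 - 84, LT = x.
f_2 = 10*x*y + 3*x - 5*y**2 + y - 10, LT = x*y.
f_3 = 8*x**2 - 3*x*y + 5*x - 7*y + 10, LT = x**2.

S(f_1,f_2): lcm = x*y. S = -3/10*x + 5/2*y**3 + 1/2*y**2 - 421/10*y + 1.
  reduce S modulo (f_1, f_2, f_3):
  remainder 5/2*y**3 + 5/4*y**2 - 421/10*y - 58/5 ≠ 0; add h_4 = 5/2*y**3 + 5/4*y**2 - 421/10*y - 58/5 to the basis.

S(f_1,f_3): lcm = x**2. S = 5/2*x*y**2 + 3/8*x*y - 341/8*x + 7/8*y - 5/4.
  reduce S modulo (f_1, f_2, f_3, h_4):
  remainder 3367/32*y**2 + 1957/80*y - 35627/20 ≠ 0; add h_5 = 3367/32*y**2 + 1957/80*y - 35627/20 to the basis.

S(f_2,f_3): lcm = x**2*y. S = 3/10*x**2 - 1/8*x*y**2 - 21/40*x*y - x + 7/8*y**2 - 5/4*y.
  reduce S modulo (f_1, f_2, f_3, h_4, h_5):
  remainder -983949/336700*y + 983949/84175 ≠ 0; add h_6 = -983949/336700*y + 983949/84175 to the basis.

The other S-polynomials (S(f_1,h_4), S(f_2,h_4), S(f_3,h_4), S(f_1,h_5), S(f_2,h_5), S(f_3,h_5), S(h_4,h_5), S(f_1,h_6), S(f_2,h_6), S(f_3,h_6), S(h_4,h_6), S(h_5,h_6)) all reduce to 0 modulo the current basis, so we have a Gröbner basis.
Inter-reduce: drop elements whose leading term is divisible by another's, tail-reduce, and make monic.
Reduced Gröbner basis: {x - 2, y - 4}.

From the last basis element, y - 4 = 0, so y takes values in {4}. Each choice, substituted upward through the basis, yields the corresponding point(s) of the solution set.
  y = 4: the earlier basis element becomes x - 2 = 0, giving x = 2 — point (2, 4).
Zero-dimensionality of the ideal guarantees finitely many solutions over ℂ.

{(2, 4)}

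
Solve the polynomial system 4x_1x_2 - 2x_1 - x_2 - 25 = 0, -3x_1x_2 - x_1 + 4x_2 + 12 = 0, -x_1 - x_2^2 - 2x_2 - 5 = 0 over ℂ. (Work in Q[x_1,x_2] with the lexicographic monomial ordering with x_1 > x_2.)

Compute a lex Gröbner basis by Buchberger's algorithm.
f_1 = 4x_1x_2 - 2x_1 - x_2 - 25, LT = x_1x_2.
f_2 = -3x_1x_2 - x_1 + 4x_2 + 12, LT = x_1x_2.
f_3 = -x_1 - x_2^2 - 2x_2 - 5, LT = x_1.

S(f_1,f_2): lcm = x_1x_2. S = -5/6x_1 + 13/12x_2 - 9/4.
  reduce S modulo (f_1, f_2, f_3):
  remainder 5/6x_2^2 + 11/4x_2 + 23/12 ≠ 0; add h_4 = 5/6x_2^2 + 11/4x_2 + 23/12 to the basis.

S(f_1,f_3): lcm = x_1x_2. S = -1/2x_1 - x_2^3 - 2x_2^2 - 21/4x_2 - 25/4.
  reduce S modulo (f_1, f_2, f_3, h_4):
  remainder -789/100x_2 - 789/100 ≠ 0; add h_5 = -789/100x_2 - 789/100 to the basis.

The other S-polynomials (S(f_2,f_3), S(f_1,h_4), S(f_2,h_4), S(f_3,h_4), S(f_1,h_5), S(f_2,h_5), S(f_3,h_5), S(h_4,h_5)) all reduce to 0 modulo the current basis, so we have a Gröbner basis.
Inter-reduce: drop elements whose leading term is divisible by another's, tail-reduce, and make monic.
Reduced Gröbner basis: {x_1 + 4, x_2 + 1}.

A lex Gröbner basis eliminates variables successively. Here x_2 + 1 depends only on x_2, with roots {-1}; lifting each root through the earlier basis elements recovers the full solutions.
  x_2 = -1: the earlier basis element becomes x_1 + 4 = 0, giving x_1 = -4 — point (-4, -1).

{(-4, -1)}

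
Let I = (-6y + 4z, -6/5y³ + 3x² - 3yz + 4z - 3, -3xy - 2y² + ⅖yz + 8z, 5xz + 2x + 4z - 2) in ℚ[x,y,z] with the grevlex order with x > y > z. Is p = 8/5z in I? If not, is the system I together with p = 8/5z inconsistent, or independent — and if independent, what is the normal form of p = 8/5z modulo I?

8/5z lies in I (it reduces to 0).

First compute the reduced Gröbner basis of I by Buchberger's algorithm.
f_1 = -6y + 4z, LT = y.
f_2 = -6/5y³ + 3x² - 3yz + 4z - 3, LT = y³.
f_3 = -3xy - 2y² + ⅖yz + 8z, LT = xy.
f_4 = 5xz + 2x + 4z - 2, LT = xz.

S(f_1,f_2): lcm = y³. S = -⅔y²z + 5/2x² - 5/2yz + 10/3z - 5/2.
  reduce S modulo (f_1, f_2, f_3, f_4):
  remainder -8/27z³ + 5/2x² - 5/3z² + 10/3z - 5/2 ≠ 0; add h_5 = -8/27z³ + 5/2x² - 5/3z² + 10/3z - 5/2 to the basis.

S(f_1,f_3): lcm = xy. S = -⅔y² - ⅔xz + 2/15yz + 8/3z.
  reduce S modulo (f_1, f_2, f_3, f_4, h_5):
  remainder -28/135z² + 4/15x + 16/5z - 4/15 ≠ 0; add h_6 = -28/135z² + 4/15x + 16/5z - 4/15 to the basis.

S(f_2,f_3): lcm = xy³. S = -⅔y⁴ + 2/15y³z - 5/2x³ + 5/2xyz + 8/3y²z - 10/3xz + 5/2x.
  reduce S modulo (f_1, f_2, f_3, f_4, h_5, h_6):
  remainder -5/2x³ + 5287/360x² - 24841/2100x - 169171/1050z - 4499/12600 ≠ 0; add h_7 = -5/2x³ + 5287/360x² - 24841/2100x - 169171/1050z - 4499/12600 to the basis.

S(f_3,f_4): lcm = xyz. S = ⅔y²z - 2/15yz² - ⅖xy - ⅘yz - 8/3z² + ⅖y.
  reduce S modulo (f_1, f_2, f_3, f_4, h_5, h_6, h_7):
  remainder 7/4x² - 5783/1050x - 33893/525z + 7891/2100 ≠ 0; add h_8 = 7/4x² - 5783/1050x - 33893/525z + 7891/2100 to the basis.

S(f_4,h_5): lcm = xz³. S = 135/16x³ - 209/40xz² + ⅘z³ + 45/4xz - ⅖z² - 135/16x.
  reduce S modulo (f_1, f_2, f_3, f_4, h_5, h_6, h_7, h_8):
  remainder 600813/4900x + 14884907/9800z - 600813/4900 ≠ 0; add h_9 = 600813/4900x + 14884907/9800z - 600813/4900 to the basis.

S(f_4,h_6): lcm = xz². S = 9/7x² + 554/35xz + ⅘z² - 9/7x - ⅖z.
  reduce S modulo (f_1, f_2, f_3, f_4, h_5, h_6, h_7, h_8, h_9):
  remainder 3288888853/42056910z ≠ 0; add h_10 = 3288888853/42056910z to the basis.

The other S-polynomials (S(f_1,f_4), S(f_2,f_4), S(f_1,h_5), S(f_2,h_5), S(f_3,h_5), S(f_1,h_6), S(f_2,h_6), S(f_3,h_6), S(h_5,h_6), S(f_1,h_7), S(f_2,h_7), S(f_3,h_7), S(f_4,h_7), S(h_5,h_7), S(h_6,h_7), S(f_1,h_8), S(f_2,h_8), S(f_3,h_8), S(f_4,h_8), S(h_5,h_8), S(h_6,h_8), S(h_7,h_8), S(f_1,h_9), S(f_2,h_9), S(f_3,h_9), S(f_4,h_9), S(h_5,h_9), S(h_6,h_9), S(h_7,h_9), S(h_8,h_9), S(f_1,h_10), S(f_2,h_10), S(f_3,h_10), S(f_4,h_10), S(h_5,h_10), S(h_6,h_10), S(h_7,h_10), S(h_8,h_10), S(h_9,h_10)) all reduce to 0 modulo the current basis, so we have a Gröbner basis.
Inter-reduce: drop elements whose leading term is divisible by another's, tail-reduce, and make monic.
Reduced Gröbner basis: {x - 1, y, z}.
Label its elements g_1 = x - 1, g_2 = y, g_3 = z.

Reduce p = 8/5z modulo G:
  leading term z: subtract (8/5)·g_3 from 8/5z → 0
  normal form = 0.
Since the normal form is 0, p ∈ I.

Ideal membership is decidable via reduction modulo a Gröbner basis.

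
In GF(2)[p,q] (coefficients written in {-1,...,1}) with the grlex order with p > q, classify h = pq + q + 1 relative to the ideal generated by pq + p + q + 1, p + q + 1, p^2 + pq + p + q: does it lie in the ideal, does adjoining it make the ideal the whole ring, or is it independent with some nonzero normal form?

Adjoining pq + q + 1 makes the ideal the whole ring: the system is inconsistent.

First compute the reduced Gröbner basis of I by Buchberger's algorithm.
f_1 = pq + p + q + 1, LT = pq.
f_2 = p + q + 1, LT = p.
f_3 = p^2 + pq + p + q, LT = p^2.

S(f_1,f_2): lcm = pq. S = q^2 + p + 1.
  leading term q^2: no divisor's leading term divides it; move q^2 to the remainder.
  leading term p: subtract (1)·f_2 from p + 1 → q
  leading term q: no divisor's leading term divides it; move q to the remainder.
  remainder q^2 + q ≠ 0; add k_4 = q^2 + q to the basis.

S(f_1,f_3): lcm = p^2q. S = pq^2 + p^2 + q^2 + p.
  leading term pq^2: subtract (q)·f_1 from pq^2 + p^2 + q^2 + p → p^2 + pq + p + q
  leading term p^2: subtract (p)·f_2 from p^2 + pq + p + q → q
  leading term q: no divisor's leading term divides it; move q to the remainder.
  remainder q ≠ 0; add k_5 = q to the basis.

The other S-polynomials (S(f_2,f_3), S(f_1,k_4), S(f_2,k_4), S(f_3,k_4), S(f_1,k_5), S(f_2,k_5), S(f_3,k_5), S(k_4,k_5)) all reduce to 0 modulo the current basis, so we have a Gröbner basis.
Inter-reduce: drop elements whose leading term is divisible by another's, tail-reduce, and make monic.
Reduced Gröbner basis: {p + 1, q}.
Label its elements g_1 = p + 1, g_2 = q.

Reduce h = pq + q + 1 modulo G:
  leading term pq: subtract (q)·g_1 from pq + q + 1 → 1
  leading term 1: no divisor's leading term divides it; move 1 to the remainder.
  normal form = 1.
The normal form is nonzero, so h ∉ I. Since h minus its normal form lies in I, I + (h) = I + (r) where r = 1; decide whether this ideal is the whole ring.
Here r = 1 is a nonzero constant, hence a unit: 1 ∈ I + (h), the Gröbner basis of I + (h) is {1}, and the enlarged system has no common solution — adjoining h is inconsistent.

Ideal membership is decidable via reduction modulo a Gröbner basis.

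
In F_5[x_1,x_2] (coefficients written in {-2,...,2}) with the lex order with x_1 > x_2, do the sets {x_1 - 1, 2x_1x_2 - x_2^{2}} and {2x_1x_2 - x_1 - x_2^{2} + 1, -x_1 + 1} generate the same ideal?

Two ideals are equal iff their reduced Gröbner bases coincide (the reduced basis is unique for a fixed ordering).
Buchberger on the first generating set:
f_1 = x_1 - 1, LT = x_1.
f_2 = 2x_1x_2 - x_2^{2}, LT = x_1x_2.

S(f_1,f_2): lcm = x_1x_2. S = -2x_2^{2} - x_2.
  leading term x_2^{2}: no divisor's leading term divides it; move -2x_2^{2} to the remainder.
  leading term x_2: no divisor's leading term divides it; move -x_2 to the remainder.
  remainder -2x_2^{2} - x_2 ≠ 0; add g_3 = -2x_2^{2} - x_2 to the basis.

S(f_1,g_3): leading monomials are coprime, so the S-polynomial reduces to 0 (Buchberger's first criterion).
S(f_2,g_3): lcm = x_1x_2^{2}. S = 2x_1x_2 + 2x_2^{3}.
  leading term x_1x_2: subtract (2x_2)·f_1 from 2x_1x_2 + 2x_2^{3} → 2x_2^{3} + 2x_2
  leading term x_2^{3}: subtract (-x_2)·g_3 from 2x_2^{3} + 2x_2 → -x_2^{2} + 2x_2
  leading term x_2^{2}: subtract (-2)·g_3 from -x_2^{2} + 2x_2 → 0
  remainder 0.

Every S-polynomial of the final basis reduces to 0, so we have a Gröbner basis.
Inter-reduce: drop elements whose leading term is divisible by another's, tail-reduce, and make monic.
Reduced Gröbner basis: {x_1 - 1, x_2^{2} - 2x_2}.

Buchberger on the second generating set:
h_1 = 2x_1x_2 - x_1 - x_2^{2} + 1, LT = x_1x_2.
h_2 = -x_1 + 1, LT = x_1.

S(h_1,h_2): lcm = x_1x_2. S = 2x_1 + 2x_2^{2} + x_2 - 2.
  leading term x_1: subtract (-2)·h_2 from 2x_1 + 2x_2^{2} + x_2 - 2 → 2x_2^{2} + x_2
  leading term x_2^{2}: no divisor's leading term divides it; move 2x_2^{2} to the remainder.
  leading term x_2: no divisor's leading term divides it; move x_2 to the remainder.
  remainder 2x_2^{2} + x_2 ≠ 0; add k_3 = 2x_2^{2} + x_2 to the basis.

S(h_1,k_3): lcm = x_1x_2^{2}. S = -x_1x_2 + 2x_2^{3} - 2x_2.
  leading term x_1x_2: subtract (2)·h_1 from -x_1x_2 + 2x_2^{3} - 2x_2 → 2x_1 + 2x_2^{3} + 2x_2^{2} - 2x_2 - 2
  leading term x_1: subtract (-2)·h_2 from 2x_1 + 2x_2^{3} + 2x_2^{2} - 2x_2 - 2 → 2x_2^{3} + 2x_2^{2} - 2x_2
  leading term x_2^{3}: subtract (x_2)·k_3 from 2x_2^{3} + 2x_2^{2} - 2x_2 → x_2^{2} - 2x_2
  leading term x_2^{2}: subtract (-2)·k_3 from x_2^{2} - 2x_2 → 0
  remainder 0.

S(h_2,k_3): leading monomials are coprime, so the S-polynomial reduces to 0 (Buchberger's first criterion).
Every S-polynomial of the final basis reduces to 0, so we have a Gröbner basis.
Inter-reduce: drop elements whose leading term is divisible by another's, tail-reduce, and make monic.
Reduced Gröbner basis: {x_1 - 1, x_2^{2} - 2x_2}.

The two bases agree; hence the ideals are identical.

Yes, the ideals are equal.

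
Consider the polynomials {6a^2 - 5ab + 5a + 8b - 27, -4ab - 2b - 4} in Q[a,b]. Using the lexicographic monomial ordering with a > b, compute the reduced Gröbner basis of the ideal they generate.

G = {a - 7/4b^2 + 23/6b + 1/3, b^3 - 46/21b^2 + 2/21b + 4/7}

f_1 = 6a^2 - 5ab + 5a + 8b - 27, LT = a^2.
f_2 = -4ab - 2b - 4, LT = ab.

S(f_1,f_2): lcm = a^2b. S = -5/6ab^2 + 1/3ab - a + 4/3b^2 - 9/2b.
  leading term ab^2: subtract (5/24b)·f_2 from -5/6ab^2 + 1/3ab - a + 4/3b^2 - 9/2b → 1/3ab - a + 7/4b^2 - 11/3b
  leading term ab: subtract (-1/12)·f_2 from 1/3ab - a + 7/4b^2 - 11/3b → -a + 7/4b^2 - 23/6b - 1/3
  leading term a: no divisor's leading term divides it; move -a to the remainder.
  leading term b^2: no divisor's leading term divides it; move 7/4b^2 to the remainder.
  leading term b: no divisor's leading term divides it; move -23/6b to the remainder.
  leading term 1: no divisor's leading term divides it; move -1/3 to the remainder.
  remainder -a + 7/4b^2 - 23/6b - 1/3 ≠ 0; add g_3 = -a + 7/4b^2 - 23/6b - 1/3 to the basis.

S(f_1,g_3): lcm = a^2. S = 7/4ab^2 - 14/3ab + 1/2a + 4/3b - 9/2.
  leading term ab^2: subtract (-7/16b)·f_2 from 7/4ab^2 - 14/3ab + 1/2a + 4/3b - 9/2 → -14/3ab + 1/2a - 7/8b^2 - 5/12b - 9/2
  leading term ab: subtract (7/6)·f_2 from -14/3ab + 1/2a - 7/8b^2 - 5/12b - 9/2 → 1/2a - 7/8b^2 + 23/12b + 1/6
  leading term a: subtract (-1/2)·g_3 from 1/2a - 7/8b^2 + 23/12b + 1/6 → 0
  remainder 0.

S(f_2,g_3): lcm = ab. S = 7/4b^3 - 23/6b^2 + 1/6b + 1.
  leading term b^3: no divisor's leading term divides it; move 7/4b^3 to the remainder.
  leading term b^2: no divisor's leading term divides it; move -23/6b^2 to the remainder.
  leading term b: no divisor's leading term divides it; move 1/6b to the remainder.
  leading term 1: no divisor's leading term divides it; move 1 to the remainder.
  remainder 7/4b^3 - 23/6b^2 + 1/6b + 1 ≠ 0; add g_4 = 7/4b^3 - 23/6b^2 + 1/6b + 1 to the basis.

S(f_1,g_4): leading monomials are coprime, so the S-polynomial reduces to 0 (Buchberger's first criterion).
S(f_2,g_4): lcm = ab^3. S = 46/21ab^2 - 2/21ab - 4/7a + 1/2b^3 + b^2.
  leading term ab^2: subtract (-23/42b)·f_2 from 46/21ab^2 - 2/21ab - 4/7a + 1/2b^3 + b^2 → -2/21ab - 4/7a + 1/2b^3 - 2/21b^2 - 46/21b
  leading term ab: subtract (1/42)·f_2 from -2/21ab - 4/7a + 1/2b^3 - 2/21b^2 - 46/21b → -4/7a + 1/2b^3 - 2/21b^2 - 15/7b + 2/21
  leading term a: subtract (4/7)·g_3 from -4/7a + 1/2b^3 - 2/21b^2 - 15/7b + 2/21 → 1/2b^3 - 23/21b^2 + 1/21b + 2/7
  leading term b^3: subtract (2/7)·g_4 from 1/2b^3 - 23/21b^2 + 1/21b + 2/7 → 0
  remainder 0.

S(g_3,g_4): leading monomials are coprime, so the S-polynomial reduces to 0 (Buchberger's first criterion).
Every S-polynomial of the final basis reduces to 0, so we have a Gröbner basis.
Inter-reduce: drop elements whose leading term is divisible by another's, tail-reduce, and make monic.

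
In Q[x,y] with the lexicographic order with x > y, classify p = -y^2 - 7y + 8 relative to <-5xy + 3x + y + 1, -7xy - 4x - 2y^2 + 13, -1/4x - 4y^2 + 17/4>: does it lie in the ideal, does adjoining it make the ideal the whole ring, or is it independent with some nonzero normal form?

First compute the reduced Gröbner basis of I by Buchberger's algorithm.
f_1 = -5xy + 3x + y + 1, LT = xy.
f_2 = -7xy - 4x - 2y^2 + 13, LT = xy.
f_3 = -1/4x - 4y^2 + 17/4, LT = x.

S(f_1,f_2): lcm = xy. S = -41/35x - 2/7y^2 - 1/5y + 58/35.
  leading term x: subtract (164/35)·f_3 from -41/35x - 2/7y^2 - 1/5y + 58/35 → 646/35y^2 - 1/5y - 639/35
  leading term y^2: no divisor's leading term divides it; move 646/35y^2 to the remainder.
  leading term y: no divisor's leading term divides it; move -1/5y to the remainder.
  leading term 1: no divisor's leading term divides it; move -639/35 to the remainder.
  remainder 646/35y^2 - 1/5y - 639/35 ≠ 0; add h_4 = 646/35y^2 - 1/5y - 639/35 to the basis.

S(f_1,f_3): lcm = xy. S = -3/5x - 16y^3 + 84/5y - 1/5.
  leading term x: subtract (12/5)·f_3 from -3/5x - 16y^3 + 84/5y - 1/5 → -16y^3 + 48/5y^2 + 84/5y - 52/5
  leading term y^3: subtract (-280/323y)·h_4 from -16y^3 + 48/5y^2 + 84/5y - 52/5 → 15224/1615y^2 + 1572/1615y - 52/5
  leading term y^2: subtract (53284/104329)·h_4 from 15224/1615y^2 + 1572/1615y - 52/5 → 112208/104329y - 112208/104329
  leading term y: no divisor's leading term divides it; move 112208/104329y to the remainder.
  leading term 1: no divisor's leading term divides it; move -112208/104329 to the remainder.
  remainder 112208/104329y - 112208/104329 ≠ 0; add h_5 = 112208/104329y - 112208/104329 to the basis.

S(f_2,f_3): lcm = xy. S = 4/7x - 16y^3 + 2/7y^2 + 17y - 13/7.
  leading term x: subtract (-16/7)·f_3 from 4/7x - 16y^3 + 2/7y^2 + 17y - 13/7 → -16y^3 - 62/7y^2 + 17y + 55/7
  leading term y^3: subtract (-280/323y)·h_4 from -16y^3 - 62/7y^2 + 17y + 55/7 → -20418/2261y^2 + 379/323y + 55/7
  leading term y^2: subtract (-51045/104329)·h_4 from -20418/2261y^2 + 379/323y + 55/7 → 112208/104329y - 112208/104329
  leading term y: subtract (1)·h_5 from 112208/104329y - 112208/104329 → 0
  remainder 0.

S(f_1,h_4): lcm = xy^2. S = -1903/3230xy + 639/646x - 1/5y^2 - 1/5y.
  leading term xy: subtract (1903/16150)·f_1 from -1903/3230xy + 639/646x - 1/5y^2 - 1/5y → 5133/8075x - 1/5y^2 - 5133/16150y - 1903/16150
  leading term x: subtract (-20532/8075)·f_3 from 5133/8075x - 1/5y^2 - 5133/16150y - 1903/16150 → -83743/8075y^2 - 5133/16150y + 172619/16150
  leading term y^2: subtract (-586201/1043290)·h_4 from -83743/8075y^2 - 5133/16150y + 172619/16150 → -224416/521645y + 224416/521645
  leading term y: subtract (-2/5)·h_5 from -224416/521645y + 224416/521645 → 0
  remainder 0.

S(f_2,h_4): lcm = xy^2. S = 2633/4522xy + 639/646x + 2/7y^3 - 13/7y.
  leading term xy: subtract (-2633/22610)·f_1 from 2633/4522xy + 639/646x + 2/7y^3 - 13/7y → 15132/11305x + 2/7y^3 - 39357/22610y + 2633/22610
  leading term x: subtract (-60528/11305)·f_3 from 15132/11305x + 2/7y^3 - 39357/22610y + 2633/22610 → 2/7y^3 - 242112/11305y^2 - 39357/22610y + 517121/22610
  leading term y^3: subtract (5/323y)·h_4 from 2/7y^3 - 242112/11305y^2 - 39357/22610y + 517121/22610 → -242077/11305y^2 - 32967/22610y + 517121/22610
  leading term y^2: subtract (-242077/208658)·h_4 from -242077/11305y^2 - 32967/22610y + 517121/22610 → -1234288/730303y + 1234288/730303
  leading term y: subtract (-11/7)·h_5 from -1234288/730303y + 1234288/730303 → 0
  remainder 0.

S(f_3,h_4): leading monomials are coprime, so the S-polynomial reduces to 0 (Buchberger's first criterion).
S(f_1,h_5): lcm = xy. S = 2/5x - 1/5y - 1/5.
  leading term x: subtract (-8/5)·f_3 from 2/5x - 1/5y - 1/5 → -32/5y^2 - 1/5y + 33/5
  leading term y^2: subtract (-112/323)·h_4 from -32/5y^2 - 1/5y + 33/5 → -87/323y + 87/323
  leading term y: subtract (-28101/112208)·h_5 from -87/323y + 87/323 → 0
  remainder 0.

S(f_2,h_5): lcm = xy. S = 11/7x + 2/7y^2 - 13/7.
  leading term x: subtract (-44/7)·f_3 from 11/7x + 2/7y^2 - 13/7 → -174/7y^2 + 174/7
  leading term y^2: subtract (-435/323)·h_4 from -174/7y^2 + 174/7 → -87/323y + 87/323
  leading term y: subtract (-28101/112208)·h_5 from -87/323y + 87/323 → 0
  remainder 0.

S(f_3,h_5): leading monomials are coprime, so the S-polynomial reduces to 0 (Buchberger's first criterion).
S(h_4,h_5): lcm = y^2. S = 639/646y - 639/646.
  leading term y: subtract (206397/224416)·h_5 from 639/646y - 639/646 → 0
  remainder 0.

Every S-polynomial of the final basis reduces to 0, so we have a Gröbner basis.
Inter-reduce: drop elements whose leading term is divisible by another's, tail-reduce, and make monic.
Reduced Gröbner basis: {x - 1, y - 1}.
Label its elements g_1 = x - 1, g_2 = y - 1.

Reduce p = -y^2 - 7y + 8 modulo G:
  leading term y^2: subtract (-y)·g_2 from -y^2 - 7y + 8 → -8y + 8
  leading term y: subtract (-8)·g_2 from -8y + 8 → 0
  normal form = 0.
Since the normal form is 0, p ∈ I.

-y^2 - 7y + 8 lies in I (it reduces to 0).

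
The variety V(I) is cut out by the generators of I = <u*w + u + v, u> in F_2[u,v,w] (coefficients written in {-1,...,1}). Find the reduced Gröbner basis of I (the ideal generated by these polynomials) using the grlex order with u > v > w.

f_1 = u*w + u + v, LT = u*w.
f_2 = u, LT = u.

S(f_1,f_2): lcm = u*w. S = u + v.
  leading term u: subtract (1)·f_2 from u + v → v
  leading term v: no divisor's leading term divides it; move v to the remainder.
  remainder v ≠ 0; add g_3 = v to the basis.

S(f_1,g_3): leading monomials are coprime, so the S-polynomial reduces to 0 (Buchberger's first criterion).
S(f_2,g_3): leading monomials are coprime, so the S-polynomial reduces to 0 (Buchberger's first criterion).
Every S-polynomial of the final basis reduces to 0, so we have a Gröbner basis.
Inter-reduce: drop elements whose leading term is divisible by another's, tail-reduce, and make monic.

G = {u, v}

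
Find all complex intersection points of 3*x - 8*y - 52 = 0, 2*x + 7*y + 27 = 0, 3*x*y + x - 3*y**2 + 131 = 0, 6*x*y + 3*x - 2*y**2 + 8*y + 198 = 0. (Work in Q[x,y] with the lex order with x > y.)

{(4, -5)}

Compute a lex Gröbner basis by Buchberger's algorithm.
f_1 = 3*x - 8*y - 52, LT = x.
f_2 = 2*x + 7*y + 27, LT = x.
f_3 = 3*x*y + x - 3*y**2 + 131, LT = x*y.
f_4 = 6*x*y + 3*x - 2*y**2 + 8*y + 198, LT = x*y.

S(f_1,f_2): lcm = x. S = -37/6*y - 185/6.
  leading term y: no divisor's leading term divides it; move -37/6*y to the remainder.
  leading term 1: no divisor's leading term divides it; move -185/6 to the remainder.
  remainder -37/6*y - 185/6 ≠ 0; add h_5 = -37/6*y - 185/6 to the basis.

The other S-polynomials (S(f_1,f_3), S(f_1,f_4), S(f_2,f_3), S(f_2,f_4), S(f_3,f_4), S(f_1,h_5), S(f_2,h_5), S(f_3,h_5), S(f_4,h_5)) all reduce to 0 modulo the current basis, so we have a Gröbner basis.
Inter-reduce: drop elements whose leading term is divisible by another's, tail-reduce, and make monic.
Reduced Gröbner basis: {x - 4, y + 5}.

From the last basis element, y + 5 = 0, so y takes values in {-5}. Each choice, substituted upward through the basis, yields the corresponding point(s) of the solution set.
  y = -5: the earlier basis element becomes x - 4 = 0, giving x = 4 — point (4, -5).
Each listed point satisfies every original equation (direct substitution).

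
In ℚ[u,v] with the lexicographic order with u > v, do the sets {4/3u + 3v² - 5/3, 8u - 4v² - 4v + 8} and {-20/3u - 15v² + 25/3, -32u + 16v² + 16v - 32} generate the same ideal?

Two ideals are equal iff their reduced Gröbner bases coincide (the reduced basis is unique for a fixed ordering).
Buchberger on the first generating set:
f_1 = 4/3u + 3v² - 5/3, LT = u.
f_2 = 8u - 4v² - 4v + 8, LT = u.

S(f_1,f_2): lcm = u. S = 11/4v² + ½v - 9/4.
  reduce S modulo (f_1, f_2):
  remainder 11/4v² + ½v - 9/4 ≠ 0; add g_3 = 11/4v² + ½v - 9/4 to the basis.

The other S-polynomials (S(f_1,g_3), S(f_2,g_3)) all reduce to 0 modulo the current basis, so we have a Gröbner basis.
Inter-reduce: drop elements whose leading term is divisible by another's, tail-reduce, and make monic.
Reduced Gröbner basis: {u - 9/22v + 13/22, v² + 2/11v - 9/11}.

Buchberger on the second generating set:
h_1 = -20/3u - 15v² + 25/3, LT = u.
h_2 = -32u + 16v² + 16v - 32, LT = u.

S(h_1,h_2): lcm = u. S = 11/4v² + ½v - 9/4.
  reduce S modulo (h_1, h_2):
  remainder 11/4v² + ½v - 9/4 ≠ 0; add k_3 = 11/4v² + ½v - 9/4 to the basis.

The other S-polynomials (S(h_1,k_3), S(h_2,k_3)) all reduce to 0 modulo the current basis, so we have a Gröbner basis.
Inter-reduce: drop elements whose leading term is divisible by another's, tail-reduce, and make monic.
Reduced Gröbner basis: {u - 9/22v + 13/22, v² + 2/11v - 9/11}.

The two bases agree; hence the ideals are identical.

Yes, the ideals are equal.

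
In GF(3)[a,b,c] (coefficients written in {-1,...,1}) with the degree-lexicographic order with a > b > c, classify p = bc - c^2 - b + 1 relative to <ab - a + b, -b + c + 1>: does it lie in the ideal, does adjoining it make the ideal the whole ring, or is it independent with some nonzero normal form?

First compute the reduced Gröbner basis of I by Buchberger's algorithm.
f_1 = ab - a + b, LT = ab.
f_2 = -b + c + 1, LT = b.

S(f_1,f_2): lcm = ab. S = ac + b.
  leading term ac: no divisor's leading term divides it; move ac to the remainder.
  leading term b: subtract (-1)·f_2 from b → c + 1
  leading term c: no divisor's leading term divides it; move c to the remainder.
  leading term 1: no divisor's leading term divides it; move 1 to the remainder.
  remainder ac + c + 1 ≠ 0; add h_3 = ac + c + 1 to the basis.

The other S-polynomials (S(f_1,h_3), S(f_2,h_3)) all reduce to 0 modulo the current basis, so we have a Gröbner basis.
Inter-reduce: drop elements whose leading term is divisible by another's, tail-reduce, and make monic.
Reduced Gröbner basis: {ac + c + 1, b - c - 1}.
Label its elements g_1 = ac + c + 1, g_2 = b - c - 1.

Reduce p = bc - c^2 - b + 1 modulo G:
  leading term bc: subtract (c)·g_2 from bc - c^2 - b + 1 → -b + c + 1
  leading term b: subtract (-1)·g_2 from -b + c + 1 → 0
  normal form = 0.
Since the normal form is 0, p ∈ I.

bc - c^2 - b + 1 lies in I (it reduces to 0).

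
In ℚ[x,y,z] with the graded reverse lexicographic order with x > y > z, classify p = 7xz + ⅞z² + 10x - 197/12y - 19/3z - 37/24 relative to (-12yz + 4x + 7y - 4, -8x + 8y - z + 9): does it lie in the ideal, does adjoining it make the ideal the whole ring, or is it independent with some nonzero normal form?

Adjoining 7xz + ⅞z² + 10x - 197/12y - 19/3z - 37/24 makes the ideal the whole ring: the system is inconsistent.

First compute the reduced Gröbner basis of I by Buchberger's algorithm.
f_1 = -12yz + 4x + 7y - 4, LT = yz.
f_2 = -8x + 8y - z + 9, LT = x.

The S-polynomials (S(f_1,f_2)) all reduce to 0 modulo the current basis, so we have a Gröbner basis.
Inter-reduce: drop elements whose leading term is divisible by another's, tail-reduce, and make monic.
Reduced Gröbner basis: {yz - 11/12y + 1/24z - 1/24, x - y + ⅛z - 9/8}.
Label its elements g_1 = yz - 11/12y + 1/24z - 1/24, g_2 = x - y + ⅛z - 9/8.

Reduce p = 7xz + ⅞z² + 10x - 197/12y - 19/3z - 37/24 modulo G:
  leading term xz: subtract (7z)·g_2 from 7xz + ⅞z² + 10x - 197/12y - 19/3z - 37/24 → 7yz + 10x - 197/12y + 37/24z - 37/24
  leading term yz: subtract (7)·g_1 from 7yz + 10x - 197/12y + 37/24z - 37/24 → 10x - 10y + 5/4z - 5/4
  leading term x: subtract (10)·g_2 from 10x - 10y + 5/4z - 5/4 → 10
  leading term 1: no divisor's leading term divides it; move 10 to the remainder.
  normal form = 10.
The normal form is nonzero, so p ∉ I. Since p minus its normal form lies in I, I + (p) = I + (r) where r = 10; decide whether this ideal is the whole ring.
Here r = 10 is a nonzero constant, hence a unit: 1 ∈ I + (p), the Gröbner basis of I + (p) is {1}, and the enlarged system has no common solution — adjoining p is inconsistent.

The remainder on division by a Gröbner basis is unique — it is the normal form.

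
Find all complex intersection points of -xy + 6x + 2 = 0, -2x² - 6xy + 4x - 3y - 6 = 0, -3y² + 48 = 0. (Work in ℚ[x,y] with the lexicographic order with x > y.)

{(-1, 4)}

Compute a lex Gröbner basis by Buchberger's algorithm.
f_1 = -xy + 6x + 2, LT = xy.
f_2 = -2x² - 6xy + 4x - 3y - 6, LT = x².
f_3 = -3y² + 48, LT = y².

S(f_1,f_2): lcm = x²y. S = -6x² - 3xy² + 2xy - 2x - 3/2y² - 3y.
  reduce S modulo (f_1, f_2, f_3):
  remainder -2x - 2 ≠ 0; add h_4 = -2x - 2 to the basis.

S(f_1,f_3): lcm = xy². S = -6xy + 16x - 2y.
  reduce S modulo (f_1, f_2, f_3, h_4):
  remainder -2y + 8 ≠ 0; add h_5 = -2y + 8 to the basis.

The other S-polynomials (S(f_2,f_3), S(f_1,h_4), S(f_2,h_4), S(f_3,h_4), S(f_1,h_5), S(f_2,h_5), S(f_3,h_5), S(h_4,h_5)) all reduce to 0 modulo the current basis, so we have a Gröbner basis.
Inter-reduce: drop elements whose leading term is divisible by another's, tail-reduce, and make monic.
Reduced Gröbner basis: {x + 1, y - 4}.

Since the basis is lex-ordered, y - 4 is univariate in y. Its roots are {4}. Back-substituting each root into the other basis elements fixes the other coordinates.
  y = 4: the earlier basis element becomes x + 1 = 0, giving x = -1 — point (-1, 4).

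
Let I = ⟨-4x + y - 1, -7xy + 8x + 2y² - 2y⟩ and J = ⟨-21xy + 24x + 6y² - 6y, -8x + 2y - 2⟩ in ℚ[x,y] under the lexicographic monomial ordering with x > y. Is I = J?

Since reduced Gröbner bases are canonical representatives of ideals under a given ordering, it suffices to compute and compare them.
Buchberger on the first generating set:
f_1 = -4x + y - 1, LT = x.
f_2 = -7xy + 8x + 2y² - 2y, LT = xy.

S(f_1,f_2): lcm = xy. S = 8/7x + 1/28y² - 1/28y.
  leading term x: subtract (-2/7)·f_1 from 8/7x + 1/28y² - 1/28y → 1/28y² + ¼y - 2/7
  leading term y²: no divisor's leading term divides it; move 1/28y² to the remainder.
  leading term y: no divisor's leading term divides it; move ¼y to the remainder.
  leading term 1: no divisor's leading term divides it; move -2/7 to the remainder.
  remainder 1/28y² + ¼y - 2/7 ≠ 0; add g_3 = 1/28y² + ¼y - 2/7 to the basis.

The other S-polynomials (S(f_1,g_3), S(f_2,g_3)) all reduce to 0 modulo the current basis, so we have a Gröbner basis.
Inter-reduce: drop elements whose leading term is divisible by another's, tail-reduce, and make monic.
Reduced Gröbner basis: {x - ¼y + ¼, y² + 7y - 8}.

Buchberger on the second generating set:
h_1 = -21xy + 24x + 6y² - 6y, LT = xy.
h_2 = -8x + 2y - 2, LT = x.

S(h_1,h_2): lcm = xy. S = -8/7x - 1/28y² + 1/28y.
  leading term x: subtract (1/7)·h_2 from -8/7x - 1/28y² + 1/28y → -1/28y² - ¼y + 2/7
  leading term y²: no divisor's leading term divides it; move -1/28y² to the remainder.
  leading term y: no divisor's leading term divides it; move -¼y to the remainder.
  leading term 1: no divisor's leading term divides it; move 2/7 to the remainder.
  remainder -1/28y² - ¼y + 2/7 ≠ 0; add k_3 = -1/28y² - ¼y + 2/7 to the basis.

The other S-polynomials (S(h_1,k_3), S(h_2,k_3)) all reduce to 0 modulo the current basis, so we have a Gröbner basis.
Inter-reduce: drop elements whose leading term is divisible by another's, tail-reduce, and make monic.
Reduced Gröbner basis: {x - ¼y + ¼, y² + 7y - 8}.

Same reduced basis, so the two generating sets span the same ideal.
The choice of monomial ordering does not affect the verdict — as long as both bases are computed under the same ordering, their equality decides ideal equality.

Yes, the ideals are equal.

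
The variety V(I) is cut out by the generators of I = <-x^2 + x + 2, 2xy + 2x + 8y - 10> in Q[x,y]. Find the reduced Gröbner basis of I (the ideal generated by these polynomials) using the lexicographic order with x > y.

This is the nonlinear analogue of row-reducing a linear system.

f_1 = -x^2 + x + 2, LT = x^2.
f_2 = 2xy + 2x + 8y - 10, LT = xy.

S(f_1,f_2): lcm = x^2y. S = -x^2 - 5xy + 5x - 2y.
  leading term x^2: subtract (1)·f_1 from -x^2 - 5xy + 5x - 2y → -5xy + 4x - 2y - 2
  leading term xy: subtract (-5/2)·f_2 from -5xy + 4x - 2y - 2 → 9x + 18y - 27
  leading term x: no divisor's leading term divides it; move 9x to the remainder.
  leading term y: no divisor's leading term divides it; move 18y to the remainder.
  leading term 1: no divisor's leading term divides it; move -27 to the remainder.
  remainder 9x + 18y - 27 ≠ 0; add g_3 = 9x + 18y - 27 to the basis.

S(f_2,g_3): lcm = xy. S = x - 2y^2 + 7y - 5.
  leading term x: subtract (1/9)·g_3 from x - 2y^2 + 7y - 5 → -2y^2 + 5y - 2
  leading term y^2: no divisor's leading term divides it; move -2y^2 to the remainder.
  leading term y: no divisor's leading term divides it; move 5y to the remainder.
  leading term 1: no divisor's leading term divides it; move -2 to the remainder.
  remainder -2y^2 + 5y - 2 ≠ 0; add g_4 = -2y^2 + 5y - 2 to the basis.

The other S-polynomials (S(f_1,g_3), S(f_1,g_4), S(f_2,g_4), S(g_3,g_4)) all reduce to 0 modulo the current basis, so we have a Gröbner basis.
Inter-reduce: drop elements whose leading term is divisible by another's, tail-reduce, and make monic.

G = {x + 2y - 3, y^2 - 5/2y + 1}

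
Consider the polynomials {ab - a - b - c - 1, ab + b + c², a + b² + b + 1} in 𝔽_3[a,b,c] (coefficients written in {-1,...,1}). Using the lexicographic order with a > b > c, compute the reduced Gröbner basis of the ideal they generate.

f_1 = ab - a - b - c - 1, LT = ab.
f_2 = ab + b + c², LT = ab.
f_3 = a + b² + b + 1, LT = a.

S(f_1,f_2): lcm = ab. S = -a + b - c² - c - 1.
  leading term a: subtract (-1)·f_3 from -a + b - c² - c - 1 → b² - b - c² - c
  leading term b²: no divisor's leading term divides it; move b² to the remainder.
  leading term b: no divisor's leading term divides it; move -b to the remainder.
  leading term c²: no divisor's leading term divides it; move -c² to the remainder.
  leading term c: no divisor's leading term divides it; move -c to the remainder.
  remainder b² - b - c² - c ≠ 0; add g_4 = b² - b - c² - c to the basis.

S(f_1,f_3): lcm = ab. S = -a - b³ - b² + b - c - 1.
  leading term a: subtract (-1)·f_3 from -a - b³ - b² + b - c - 1 → -b³ - b - c
  leading term b³: subtract (-b)·g_4 from -b³ - b - c → -b² - bc² - bc - b - c
  leading term b²: subtract (-1)·g_4 from -b² - bc² - bc - b - c → -bc² - bc + b - c² + c
  leading term bc²: no divisor's leading term divides it; move -bc² to the remainder.
  leading term bc: no divisor's leading term divides it; move -bc to the remainder.
  leading term b: no divisor's leading term divides it; move b to the remainder.
  leading term c²: no divisor's leading term divides it; move -c² to the remainder.
  leading term c: no divisor's leading term divides it; move c to the remainder.
  remainder -bc² - bc + b - c² + c ≠ 0; add g_5 = -bc² - bc + b - c² + c to the basis.

S(f_1,g_4): lcm = ab². S = ac² + ac - b² - bc - b.
  leading term ac²: subtract (c²)·f_3 from ac² + ac - b² - bc - b → ac - b²c² - b² - bc² - bc - b - c²
  leading term ac: subtract (c)·f_3 from ac - b²c² - b² - bc² - bc - b - c² → -b²c² - b²c - b² - bc² + bc - b - c² - c
  leading term b²c²: subtract (-c²)·g_4 from -b²c² - b²c - b² - bc² + bc - b - c² - c → -b²c - b² + bc² + bc - b - c⁴ - c³ - c² - c
  leading term b²c: subtract (-c)·g_4 from -b²c - b² + bc² + bc - b - c⁴ - c³ - c² - c → -b² + bc² - b - c⁴ + c³ + c² - c
  leading term b²: subtract (-1)·g_4 from -b² + bc² - b - c⁴ + c³ + c² - c → bc² + b - c⁴ + c³ + c
  leading term bc²: subtract (-1)·g_5 from bc² + b - c⁴ + c³ + c → -bc - b - c⁴ + c³ - c² - c
  leading term bc: no divisor's leading term divides it; move -bc to the remainder.
  leading term b: no divisor's leading term divides it; move -b to the remainder.
  leading term c⁴: no divisor's leading term divides it; move -c⁴ to the remainder.
  leading term c³: no divisor's leading term divides it; move c³ to the remainder.
  leading term c²: no divisor's leading term divides it; move -c² to the remainder.
  leading term c: no divisor's leading term divides it; move -c to the remainder.
  remainder -bc - b - c⁴ + c³ - c² - c ≠ 0; add g_6 = -bc - b - c⁴ + c³ - c² - c to the basis.

S(f_1,g_6): lcm = abc. S = -ab - ac⁴ + ac³ - ac² + ac - bc - c² - c.
  leading term ab: subtract (-1)·f_1 from -ab - ac⁴ + ac³ - ac² + ac - bc - c² - c → -ac⁴ + ac³ - ac² + ac - a - bc - b - c² + c - 1
  leading term ac⁴: subtract (-c⁴)·f_3 from -ac⁴ + ac³ - ac² + ac - a - bc - b - c² + c - 1 → ac³ - ac² + ac - a + b²c⁴ + bc⁴ - bc - b + c⁴ - c² + c - 1
  leading term ac³: subtract (c³)·f_3 from ac³ - ac² + ac - a + b²c⁴ + bc⁴ - bc - b + c⁴ - c² + c - 1 → -ac² + ac - a + b²c⁴ - b²c³ + bc⁴ - bc³ - bc - b + c⁴ - c³ - c² + c - 1
  leading term ac²: subtract (-c²)·f_3 from -ac² + ac - a + b²c⁴ - b²c³ + bc⁴ - bc³ - bc - b + c⁴ - c³ - c² + c - 1 → ac - a + b²c⁴ - b²c³ + b²c² + bc⁴ - bc³ + bc² - bc - b + c⁴ - c³ + c - 1
  leading term ac: subtract (c)·f_3 from ac - a + b²c⁴ - b²c³ + b²c² + bc⁴ - bc³ + bc² - bc - b + c⁴ - c³ + c - 1 → -a + b²c⁴ - b²c³ + b²c² - b²c + bc⁴ - bc³ + bc² + bc - b + c⁴ - c³ - 1
  leading term a: subtract (-1)·f_3 from -a + b²c⁴ - b²c³ + b²c² - b²c + bc⁴ - bc³ + bc² + bc - b + c⁴ - c³ - 1 → b²c⁴ - b²c³ + b²c² - b²c + b² + bc⁴ - bc³ + bc² + bc + c⁴ - c³
  leading term b²c⁴: subtract (c⁴)·g_4 from b²c⁴ - b²c³ + b²c² - b²c + b² + bc⁴ - bc³ + bc² + bc + c⁴ - c³ → -b²c³ + b²c² - b²c + b² - bc⁴ - bc³ + bc² + bc + c⁶ + c⁵ + c⁴ - c³
  leading term b²c³: subtract (-c³)·g_4 from -b²c³ + b²c² - b²c + b² - bc⁴ - bc³ + bc² + bc + c⁶ + c⁵ + c⁴ - c³ → b²c² - b²c + b² - bc⁴ + bc³ + bc² + bc + c⁶ - c³
  leading term b²c²: subtract (c²)·g_4 from b²c² - b²c + b² - bc⁴ + bc³ + bc² + bc + c⁶ - c³ → -b²c + b² - bc⁴ + bc³ - bc² + bc + c⁶ + c⁴
  leading term b²c: subtract (-c)·g_4 from -b²c + b² - bc⁴ + bc³ - bc² + bc + c⁶ + c⁴ → b² - bc⁴ + bc³ - bc² + c⁶ + c⁴ - c³ - c²
  leading term b²: subtract (1)·g_4 from b² - bc⁴ + bc³ - bc² + c⁶ + c⁴ - c³ - c² → -bc⁴ + bc³ - bc² + b + c⁶ + c⁴ - c³ + c
  leading term bc⁴: subtract (c²)·g_5 from -bc⁴ + bc³ - bc² + b + c⁶ + c⁴ - c³ + c → -bc³ + bc² + b + c⁶ - c⁴ + c³ + c
  leading term bc³: subtract (c)·g_5 from -bc³ + bc² + b + c⁶ - c⁴ + c³ + c → -bc² - bc + b + c⁶ - c⁴ - c³ - c² + c
  leading term bc²: subtract (1)·g_5 from -bc² - bc + b + c⁶ - c⁴ - c³ - c² + c → c⁶ - c⁴ - c³
  leading term c⁶: no divisor's leading term divides it; move c⁶ to the remainder.
  leading term c⁴: no divisor's leading term divides it; move -c⁴ to the remainder.
  leading term c³: no divisor's leading term divides it; move -c³ to the remainder.
  remainder c⁶ - c⁴ - c³ ≠ 0; add g_7 = c⁶ - c⁴ - c³ to the basis.

S(g_5,g_6): lcm = bc². S = -b - c⁵ + c⁴ - c³ - c.
  leading term b: no divisor's leading term divides it; move -b to the remainder.
  leading term c⁵: no divisor's leading term divides it; move -c⁵ to the remainder.
  leading term c⁴: no divisor's leading term divides it; move c⁴ to the remainder.
  leading term c³: no divisor's leading term divides it; move -c³ to the remainder.
  leading term c: no divisor's leading term divides it; move -c to the remainder.
  remainder -b - c⁵ + c⁴ - c³ - c ≠ 0; add g_8 = -b - c⁵ + c⁴ - c³ - c to the basis.

The other S-polynomials (S(f_2,f_3), S(f_2,g_4), S(f_3,g_4), S(f_1,g_5), S(f_2,g_5), S(f_3,g_5), S(g_4,g_5), S(f_2,g_6), S(f_3,g_6), S(g_4,g_6), S(f_1,g_7), S(f_2,g_7), S(f_3,g_7), S(g_4,g_7), S(g_5,g_7), S(g_6,g_7), S(f_1,g_8), S(f_2,g_8), S(f_3,g_8), S(g_4,g_8), S(g_5,g_8), S(g_6,g_8), S(g_7,g_8)) all reduce to 0 modulo the current basis, so we have a Gröbner basis.
Inter-reduce: drop elements whose leading term is divisible by another's, tail-reduce, and make monic.

G = {a + c⁵ - c⁴ + c³ + c² - c + 1, b + c⁵ - c⁴ + c³ + c, c⁶ - c⁴ - c³}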